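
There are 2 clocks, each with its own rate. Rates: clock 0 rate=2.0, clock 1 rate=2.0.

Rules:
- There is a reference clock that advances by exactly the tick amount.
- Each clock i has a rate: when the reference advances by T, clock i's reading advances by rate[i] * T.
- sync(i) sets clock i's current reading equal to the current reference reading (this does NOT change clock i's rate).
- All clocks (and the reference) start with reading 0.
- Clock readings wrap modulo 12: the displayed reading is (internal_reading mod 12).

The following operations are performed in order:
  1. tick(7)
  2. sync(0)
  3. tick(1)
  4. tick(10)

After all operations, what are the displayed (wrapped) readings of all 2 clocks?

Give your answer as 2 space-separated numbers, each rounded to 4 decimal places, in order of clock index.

Answer: 5.0000 0.0000

Derivation:
After op 1 tick(7): ref=7.0000 raw=[14.0000 14.0000]
After op 2 sync(0): ref=7.0000 raw=[7.0000 14.0000]
After op 3 tick(1): ref=8.0000 raw=[9.0000 16.0000]
After op 4 tick(10): ref=18.0000 raw=[29.0000 36.0000]
Wrap final raw readings (mod 12): 29.0000 mod 12 = 5.0000; 36.0000 mod 12 = 0.0000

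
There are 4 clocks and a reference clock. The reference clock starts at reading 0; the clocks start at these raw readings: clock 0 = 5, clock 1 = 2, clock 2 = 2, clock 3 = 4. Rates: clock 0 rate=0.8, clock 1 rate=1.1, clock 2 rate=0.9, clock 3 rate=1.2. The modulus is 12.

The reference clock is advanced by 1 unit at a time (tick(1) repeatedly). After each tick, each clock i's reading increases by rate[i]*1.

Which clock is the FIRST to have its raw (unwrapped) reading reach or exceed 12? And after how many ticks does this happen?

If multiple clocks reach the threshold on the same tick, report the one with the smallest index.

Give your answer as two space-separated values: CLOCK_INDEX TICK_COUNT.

Answer: 3 7

Derivation:
clock 0: start=5, rate=0.8, needs 12-5 = 7; ticks = ceil(7/0.8) = ceil(8.7500) = 9; reading at tick 9 = 5 + 0.8*9 = 12.2000
clock 1: start=2, rate=1.1, needs 12-2 = 10; ticks = ceil(10/1.1) = ceil(9.0909) = 10; reading at tick 10 = 2 + 1.1*10 = 13.0000
clock 2: start=2, rate=0.9, needs 12-2 = 10; ticks = ceil(10/0.9) = ceil(11.1111) = 12; reading at tick 12 = 2 + 0.9*12 = 12.8000
clock 3: start=4, rate=1.2, needs 12-4 = 8; ticks = ceil(8/1.2) = ceil(6.6667) = 7; reading at tick 7 = 4 + 1.2*7 = 12.4000
Minimum tick count = 7; winners = [3]; smallest index = 3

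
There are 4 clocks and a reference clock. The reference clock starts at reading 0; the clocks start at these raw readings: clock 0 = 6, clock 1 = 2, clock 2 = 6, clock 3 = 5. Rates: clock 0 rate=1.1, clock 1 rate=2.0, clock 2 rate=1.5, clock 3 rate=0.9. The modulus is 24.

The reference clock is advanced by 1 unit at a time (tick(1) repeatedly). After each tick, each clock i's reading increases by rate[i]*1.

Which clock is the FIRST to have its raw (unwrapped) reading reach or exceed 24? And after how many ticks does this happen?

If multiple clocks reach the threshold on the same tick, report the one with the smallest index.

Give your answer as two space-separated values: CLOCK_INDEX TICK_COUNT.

Answer: 1 11

Derivation:
clock 0: start=6, rate=1.1, needs 24-6 = 18; ticks = ceil(18/1.1) = ceil(16.3636) = 17; reading at tick 17 = 6 + 1.1*17 = 24.7000
clock 1: start=2, rate=2.0, needs 24-2 = 22; ticks = ceil(22/2.0) = ceil(11.0000) = 11; reading at tick 11 = 2 + 2.0*11 = 24.0000
clock 2: start=6, rate=1.5, needs 24-6 = 18; ticks = ceil(18/1.5) = ceil(12.0000) = 12; reading at tick 12 = 6 + 1.5*12 = 24.0000
clock 3: start=5, rate=0.9, needs 24-5 = 19; ticks = ceil(19/0.9) = ceil(21.1111) = 22; reading at tick 22 = 5 + 0.9*22 = 24.8000
Minimum tick count = 11; winners = [1]; smallest index = 1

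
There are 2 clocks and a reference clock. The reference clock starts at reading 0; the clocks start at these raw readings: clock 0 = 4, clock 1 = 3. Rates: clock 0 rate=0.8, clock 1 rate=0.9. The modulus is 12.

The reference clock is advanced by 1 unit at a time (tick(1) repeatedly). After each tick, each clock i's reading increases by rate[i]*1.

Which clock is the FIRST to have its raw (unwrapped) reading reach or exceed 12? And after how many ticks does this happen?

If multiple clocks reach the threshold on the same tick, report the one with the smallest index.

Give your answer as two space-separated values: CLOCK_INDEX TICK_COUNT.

clock 0: start=4, rate=0.8, needs 12-4 = 8; ticks = ceil(8/0.8) = ceil(10.0000) = 10; reading at tick 10 = 4 + 0.8*10 = 12.0000
clock 1: start=3, rate=0.9, needs 12-3 = 9; ticks = ceil(9/0.9) = ceil(10.0000) = 10; reading at tick 10 = 3 + 0.9*10 = 12.0000
Minimum tick count = 10; winners = [0, 1]; smallest index = 0

Answer: 0 10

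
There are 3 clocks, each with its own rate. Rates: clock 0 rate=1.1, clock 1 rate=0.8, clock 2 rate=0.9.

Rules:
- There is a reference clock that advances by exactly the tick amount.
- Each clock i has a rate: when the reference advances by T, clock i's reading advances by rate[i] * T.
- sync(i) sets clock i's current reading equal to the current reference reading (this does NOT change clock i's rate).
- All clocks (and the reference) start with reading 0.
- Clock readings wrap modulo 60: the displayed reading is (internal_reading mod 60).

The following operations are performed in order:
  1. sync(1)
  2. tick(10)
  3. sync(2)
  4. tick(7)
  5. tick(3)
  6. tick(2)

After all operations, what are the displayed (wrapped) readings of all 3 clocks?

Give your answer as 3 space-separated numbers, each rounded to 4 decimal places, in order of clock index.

After op 1 sync(1): ref=0.0000 raw=[0.0000 0.0000 0.0000]
After op 2 tick(10): ref=10.0000 raw=[11.0000 8.0000 9.0000]
After op 3 sync(2): ref=10.0000 raw=[11.0000 8.0000 10.0000]
After op 4 tick(7): ref=17.0000 raw=[18.7000 13.6000 16.3000]
After op 5 tick(3): ref=20.0000 raw=[22.0000 16.0000 19.0000]
After op 6 tick(2): ref=22.0000 raw=[24.2000 17.6000 20.8000]
Wrap final raw readings (mod 60): 24.2000 mod 60 = 24.2000; 17.6000 mod 60 = 17.6000; 20.8000 mod 60 = 20.8000

Answer: 24.2000 17.6000 20.8000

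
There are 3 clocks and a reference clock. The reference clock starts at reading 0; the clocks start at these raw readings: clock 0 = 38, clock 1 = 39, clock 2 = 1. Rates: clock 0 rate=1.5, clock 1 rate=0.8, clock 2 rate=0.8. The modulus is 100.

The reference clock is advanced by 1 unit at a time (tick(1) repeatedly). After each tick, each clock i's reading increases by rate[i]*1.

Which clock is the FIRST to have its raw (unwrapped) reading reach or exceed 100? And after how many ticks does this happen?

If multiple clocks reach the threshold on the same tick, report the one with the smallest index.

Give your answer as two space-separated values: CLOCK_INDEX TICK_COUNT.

Answer: 0 42

Derivation:
clock 0: start=38, rate=1.5, needs 100-38 = 62; ticks = ceil(62/1.5) = ceil(41.3333) = 42; reading at tick 42 = 38 + 1.5*42 = 101.0000
clock 1: start=39, rate=0.8, needs 100-39 = 61; ticks = ceil(61/0.8) = ceil(76.2500) = 77; reading at tick 77 = 39 + 0.8*77 = 100.6000
clock 2: start=1, rate=0.8, needs 100-1 = 99; ticks = ceil(99/0.8) = ceil(123.7500) = 124; reading at tick 124 = 1 + 0.8*124 = 100.2000
Minimum tick count = 42; winners = [0]; smallest index = 0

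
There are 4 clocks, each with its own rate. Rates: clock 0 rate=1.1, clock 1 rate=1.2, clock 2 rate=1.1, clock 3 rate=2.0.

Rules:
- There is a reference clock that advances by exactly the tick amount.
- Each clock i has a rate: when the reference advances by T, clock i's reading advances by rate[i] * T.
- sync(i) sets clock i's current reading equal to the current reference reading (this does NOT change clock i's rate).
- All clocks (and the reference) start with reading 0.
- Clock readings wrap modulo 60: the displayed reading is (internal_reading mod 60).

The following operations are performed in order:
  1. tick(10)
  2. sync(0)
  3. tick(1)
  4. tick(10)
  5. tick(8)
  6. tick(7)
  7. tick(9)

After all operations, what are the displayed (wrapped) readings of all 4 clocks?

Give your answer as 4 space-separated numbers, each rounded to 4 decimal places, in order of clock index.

Answer: 48.5000 54.0000 49.5000 30.0000

Derivation:
After op 1 tick(10): ref=10.0000 raw=[11.0000 12.0000 11.0000 20.0000]
After op 2 sync(0): ref=10.0000 raw=[10.0000 12.0000 11.0000 20.0000]
After op 3 tick(1): ref=11.0000 raw=[11.1000 13.2000 12.1000 22.0000]
After op 4 tick(10): ref=21.0000 raw=[22.1000 25.2000 23.1000 42.0000]
After op 5 tick(8): ref=29.0000 raw=[30.9000 34.8000 31.9000 58.0000]
After op 6 tick(7): ref=36.0000 raw=[38.6000 43.2000 39.6000 72.0000]
After op 7 tick(9): ref=45.0000 raw=[48.5000 54.0000 49.5000 90.0000]
Wrap final raw readings (mod 60): 48.5000 mod 60 = 48.5000; 54.0000 mod 60 = 54.0000; 49.5000 mod 60 = 49.5000; 90.0000 mod 60 = 30.0000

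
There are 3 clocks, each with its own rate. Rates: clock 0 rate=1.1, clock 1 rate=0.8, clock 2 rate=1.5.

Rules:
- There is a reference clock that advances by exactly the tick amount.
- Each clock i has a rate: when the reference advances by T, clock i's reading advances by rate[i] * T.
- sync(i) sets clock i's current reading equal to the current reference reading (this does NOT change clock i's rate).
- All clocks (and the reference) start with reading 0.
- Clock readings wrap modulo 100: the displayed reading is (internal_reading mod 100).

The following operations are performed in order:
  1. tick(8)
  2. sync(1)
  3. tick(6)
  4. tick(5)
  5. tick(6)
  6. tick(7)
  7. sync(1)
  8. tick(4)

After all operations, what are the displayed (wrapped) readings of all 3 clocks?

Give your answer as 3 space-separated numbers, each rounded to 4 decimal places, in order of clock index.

After op 1 tick(8): ref=8.0000 raw=[8.8000 6.4000 12.0000]
After op 2 sync(1): ref=8.0000 raw=[8.8000 8.0000 12.0000]
After op 3 tick(6): ref=14.0000 raw=[15.4000 12.8000 21.0000]
After op 4 tick(5): ref=19.0000 raw=[20.9000 16.8000 28.5000]
After op 5 tick(6): ref=25.0000 raw=[27.5000 21.6000 37.5000]
After op 6 tick(7): ref=32.0000 raw=[35.2000 27.2000 48.0000]
After op 7 sync(1): ref=32.0000 raw=[35.2000 32.0000 48.0000]
After op 8 tick(4): ref=36.0000 raw=[39.6000 35.2000 54.0000]
Wrap final raw readings (mod 100): 39.6000 mod 100 = 39.6000; 35.2000 mod 100 = 35.2000; 54.0000 mod 100 = 54.0000

Answer: 39.6000 35.2000 54.0000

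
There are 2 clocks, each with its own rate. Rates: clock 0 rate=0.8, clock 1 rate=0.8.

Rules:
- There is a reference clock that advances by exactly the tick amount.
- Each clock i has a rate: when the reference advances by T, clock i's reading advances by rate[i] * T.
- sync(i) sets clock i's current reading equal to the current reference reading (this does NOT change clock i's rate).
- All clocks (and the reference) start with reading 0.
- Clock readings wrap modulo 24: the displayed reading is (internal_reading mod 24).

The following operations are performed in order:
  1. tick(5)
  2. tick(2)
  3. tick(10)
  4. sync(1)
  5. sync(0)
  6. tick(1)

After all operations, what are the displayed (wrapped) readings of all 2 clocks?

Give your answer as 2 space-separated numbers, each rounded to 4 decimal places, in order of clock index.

Answer: 17.8000 17.8000

Derivation:
After op 1 tick(5): ref=5.0000 raw=[4.0000 4.0000]
After op 2 tick(2): ref=7.0000 raw=[5.6000 5.6000]
After op 3 tick(10): ref=17.0000 raw=[13.6000 13.6000]
After op 4 sync(1): ref=17.0000 raw=[13.6000 17.0000]
After op 5 sync(0): ref=17.0000 raw=[17.0000 17.0000]
After op 6 tick(1): ref=18.0000 raw=[17.8000 17.8000]
Wrap final raw readings (mod 24): 17.8000 mod 24 = 17.8000; 17.8000 mod 24 = 17.8000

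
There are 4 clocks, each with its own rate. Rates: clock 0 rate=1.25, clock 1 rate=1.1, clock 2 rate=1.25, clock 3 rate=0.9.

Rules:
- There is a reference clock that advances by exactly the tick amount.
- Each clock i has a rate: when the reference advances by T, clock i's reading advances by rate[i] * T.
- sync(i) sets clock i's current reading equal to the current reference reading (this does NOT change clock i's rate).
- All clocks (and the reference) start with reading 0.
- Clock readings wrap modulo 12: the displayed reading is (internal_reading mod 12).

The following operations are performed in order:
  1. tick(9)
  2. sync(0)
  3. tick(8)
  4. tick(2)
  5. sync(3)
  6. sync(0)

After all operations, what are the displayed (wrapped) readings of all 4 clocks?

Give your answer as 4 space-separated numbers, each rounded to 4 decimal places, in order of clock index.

Answer: 7.0000 8.9000 11.7500 7.0000

Derivation:
After op 1 tick(9): ref=9.0000 raw=[11.2500 9.9000 11.2500 8.1000]
After op 2 sync(0): ref=9.0000 raw=[9.0000 9.9000 11.2500 8.1000]
After op 3 tick(8): ref=17.0000 raw=[19.0000 18.7000 21.2500 15.3000]
After op 4 tick(2): ref=19.0000 raw=[21.5000 20.9000 23.7500 17.1000]
After op 5 sync(3): ref=19.0000 raw=[21.5000 20.9000 23.7500 19.0000]
After op 6 sync(0): ref=19.0000 raw=[19.0000 20.9000 23.7500 19.0000]
Wrap final raw readings (mod 12): 19.0000 mod 12 = 7.0000; 20.9000 mod 12 = 8.9000; 23.7500 mod 12 = 11.7500; 19.0000 mod 12 = 7.0000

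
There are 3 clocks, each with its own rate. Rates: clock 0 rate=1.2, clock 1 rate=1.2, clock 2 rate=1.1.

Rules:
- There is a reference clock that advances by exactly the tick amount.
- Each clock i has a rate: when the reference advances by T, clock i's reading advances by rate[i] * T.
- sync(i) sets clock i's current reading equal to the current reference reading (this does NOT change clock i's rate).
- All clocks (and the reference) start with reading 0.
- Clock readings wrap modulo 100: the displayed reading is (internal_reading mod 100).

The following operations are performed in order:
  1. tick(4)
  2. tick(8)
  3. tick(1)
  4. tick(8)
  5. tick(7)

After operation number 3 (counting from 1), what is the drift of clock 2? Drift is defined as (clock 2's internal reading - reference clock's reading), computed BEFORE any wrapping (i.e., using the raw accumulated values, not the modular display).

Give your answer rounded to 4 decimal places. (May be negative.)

After op 1 tick(4): ref=4.0000 raw=[4.8000 4.8000 4.4000]
After op 2 tick(8): ref=12.0000 raw=[14.4000 14.4000 13.2000]
After op 3 tick(1): ref=13.0000 raw=[15.6000 15.6000 14.3000]
Drift of clock 2 after op 3: 14.3000 - 13.0000 = 1.3000

Answer: 1.3000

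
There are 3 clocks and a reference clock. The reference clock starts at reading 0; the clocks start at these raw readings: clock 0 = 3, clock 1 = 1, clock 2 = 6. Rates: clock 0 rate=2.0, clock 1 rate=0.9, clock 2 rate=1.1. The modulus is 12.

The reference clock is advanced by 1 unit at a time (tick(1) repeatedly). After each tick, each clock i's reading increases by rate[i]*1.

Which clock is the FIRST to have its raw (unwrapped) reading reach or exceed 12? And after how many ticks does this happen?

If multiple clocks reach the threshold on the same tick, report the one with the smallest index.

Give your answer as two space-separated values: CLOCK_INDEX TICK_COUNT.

Answer: 0 5

Derivation:
clock 0: start=3, rate=2.0, needs 12-3 = 9; ticks = ceil(9/2.0) = ceil(4.5000) = 5; reading at tick 5 = 3 + 2.0*5 = 13.0000
clock 1: start=1, rate=0.9, needs 12-1 = 11; ticks = ceil(11/0.9) = ceil(12.2222) = 13; reading at tick 13 = 1 + 0.9*13 = 12.7000
clock 2: start=6, rate=1.1, needs 12-6 = 6; ticks = ceil(6/1.1) = ceil(5.4545) = 6; reading at tick 6 = 6 + 1.1*6 = 12.6000
Minimum tick count = 5; winners = [0]; smallest index = 0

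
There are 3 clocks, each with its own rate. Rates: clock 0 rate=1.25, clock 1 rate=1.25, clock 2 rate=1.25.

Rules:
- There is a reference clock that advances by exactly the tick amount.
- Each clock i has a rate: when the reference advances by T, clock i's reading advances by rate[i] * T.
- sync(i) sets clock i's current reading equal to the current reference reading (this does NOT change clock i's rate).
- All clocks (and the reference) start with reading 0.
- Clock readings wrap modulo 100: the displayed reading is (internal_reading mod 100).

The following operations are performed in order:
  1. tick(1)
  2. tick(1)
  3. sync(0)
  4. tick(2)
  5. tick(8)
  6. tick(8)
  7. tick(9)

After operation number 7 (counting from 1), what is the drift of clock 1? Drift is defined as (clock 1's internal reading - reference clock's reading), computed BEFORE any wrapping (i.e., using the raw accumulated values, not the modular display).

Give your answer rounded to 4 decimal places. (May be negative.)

After op 1 tick(1): ref=1.0000 raw=[1.2500 1.2500 1.2500]
After op 2 tick(1): ref=2.0000 raw=[2.5000 2.5000 2.5000]
After op 3 sync(0): ref=2.0000 raw=[2.0000 2.5000 2.5000]
After op 4 tick(2): ref=4.0000 raw=[4.5000 5.0000 5.0000]
After op 5 tick(8): ref=12.0000 raw=[14.5000 15.0000 15.0000]
After op 6 tick(8): ref=20.0000 raw=[24.5000 25.0000 25.0000]
After op 7 tick(9): ref=29.0000 raw=[35.7500 36.2500 36.2500]
Drift of clock 1 after op 7: 36.2500 - 29.0000 = 7.2500

Answer: 7.2500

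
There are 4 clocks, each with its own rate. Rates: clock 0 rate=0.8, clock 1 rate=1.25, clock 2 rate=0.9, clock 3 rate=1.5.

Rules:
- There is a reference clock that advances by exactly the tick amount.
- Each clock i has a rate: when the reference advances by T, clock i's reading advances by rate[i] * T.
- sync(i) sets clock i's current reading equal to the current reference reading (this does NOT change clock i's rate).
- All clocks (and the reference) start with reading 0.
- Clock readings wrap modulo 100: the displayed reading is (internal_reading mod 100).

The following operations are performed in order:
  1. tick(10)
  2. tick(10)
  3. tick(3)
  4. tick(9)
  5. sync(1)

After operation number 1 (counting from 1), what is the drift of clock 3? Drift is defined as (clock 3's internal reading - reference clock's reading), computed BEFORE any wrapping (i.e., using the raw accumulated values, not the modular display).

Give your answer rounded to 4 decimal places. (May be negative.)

Answer: 5.0000

Derivation:
After op 1 tick(10): ref=10.0000 raw=[8.0000 12.5000 9.0000 15.0000]
Drift of clock 3 after op 1: 15.0000 - 10.0000 = 5.0000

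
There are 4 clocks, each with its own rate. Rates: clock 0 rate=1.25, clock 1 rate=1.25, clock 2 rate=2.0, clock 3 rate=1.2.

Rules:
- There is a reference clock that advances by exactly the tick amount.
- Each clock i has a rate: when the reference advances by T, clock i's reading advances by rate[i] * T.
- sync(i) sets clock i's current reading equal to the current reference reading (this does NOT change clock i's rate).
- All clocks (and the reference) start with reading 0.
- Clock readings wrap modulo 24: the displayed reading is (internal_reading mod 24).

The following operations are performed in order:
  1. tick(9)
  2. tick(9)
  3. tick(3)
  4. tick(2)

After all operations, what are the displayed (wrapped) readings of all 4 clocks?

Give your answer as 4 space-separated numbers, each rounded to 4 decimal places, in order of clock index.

After op 1 tick(9): ref=9.0000 raw=[11.2500 11.2500 18.0000 10.8000]
After op 2 tick(9): ref=18.0000 raw=[22.5000 22.5000 36.0000 21.6000]
After op 3 tick(3): ref=21.0000 raw=[26.2500 26.2500 42.0000 25.2000]
After op 4 tick(2): ref=23.0000 raw=[28.7500 28.7500 46.0000 27.6000]
Wrap final raw readings (mod 24): 28.7500 mod 24 = 4.7500; 28.7500 mod 24 = 4.7500; 46.0000 mod 24 = 22.0000; 27.6000 mod 24 = 3.6000

Answer: 4.7500 4.7500 22.0000 3.6000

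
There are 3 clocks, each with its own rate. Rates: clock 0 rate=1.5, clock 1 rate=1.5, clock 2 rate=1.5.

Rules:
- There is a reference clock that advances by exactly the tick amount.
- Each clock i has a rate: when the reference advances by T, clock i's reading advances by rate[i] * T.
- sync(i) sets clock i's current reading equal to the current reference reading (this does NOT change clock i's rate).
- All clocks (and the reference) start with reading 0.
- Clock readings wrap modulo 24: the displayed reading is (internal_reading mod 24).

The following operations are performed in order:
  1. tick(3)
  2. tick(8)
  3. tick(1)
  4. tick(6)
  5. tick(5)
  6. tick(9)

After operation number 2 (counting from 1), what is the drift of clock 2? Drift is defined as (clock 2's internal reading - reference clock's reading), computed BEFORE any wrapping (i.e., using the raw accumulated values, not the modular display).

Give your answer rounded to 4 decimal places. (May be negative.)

After op 1 tick(3): ref=3.0000 raw=[4.5000 4.5000 4.5000]
After op 2 tick(8): ref=11.0000 raw=[16.5000 16.5000 16.5000]
Drift of clock 2 after op 2: 16.5000 - 11.0000 = 5.5000

Answer: 5.5000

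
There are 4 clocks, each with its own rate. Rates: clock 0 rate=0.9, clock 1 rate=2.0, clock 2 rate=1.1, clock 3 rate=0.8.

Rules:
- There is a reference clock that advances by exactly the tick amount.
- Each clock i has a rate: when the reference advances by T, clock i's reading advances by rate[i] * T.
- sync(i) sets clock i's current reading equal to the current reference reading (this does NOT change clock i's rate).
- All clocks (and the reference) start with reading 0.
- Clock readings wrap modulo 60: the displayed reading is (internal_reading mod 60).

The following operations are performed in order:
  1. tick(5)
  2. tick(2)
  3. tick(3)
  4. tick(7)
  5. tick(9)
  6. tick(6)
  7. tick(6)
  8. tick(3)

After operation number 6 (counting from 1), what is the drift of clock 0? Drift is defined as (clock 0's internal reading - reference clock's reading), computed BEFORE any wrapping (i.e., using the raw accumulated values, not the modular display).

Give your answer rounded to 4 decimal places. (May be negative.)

Answer: -3.2000

Derivation:
After op 1 tick(5): ref=5.0000 raw=[4.5000 10.0000 5.5000 4.0000]
After op 2 tick(2): ref=7.0000 raw=[6.3000 14.0000 7.7000 5.6000]
After op 3 tick(3): ref=10.0000 raw=[9.0000 20.0000 11.0000 8.0000]
After op 4 tick(7): ref=17.0000 raw=[15.3000 34.0000 18.7000 13.6000]
After op 5 tick(9): ref=26.0000 raw=[23.4000 52.0000 28.6000 20.8000]
After op 6 tick(6): ref=32.0000 raw=[28.8000 64.0000 35.2000 25.6000]
Drift of clock 0 after op 6: 28.8000 - 32.0000 = -3.2000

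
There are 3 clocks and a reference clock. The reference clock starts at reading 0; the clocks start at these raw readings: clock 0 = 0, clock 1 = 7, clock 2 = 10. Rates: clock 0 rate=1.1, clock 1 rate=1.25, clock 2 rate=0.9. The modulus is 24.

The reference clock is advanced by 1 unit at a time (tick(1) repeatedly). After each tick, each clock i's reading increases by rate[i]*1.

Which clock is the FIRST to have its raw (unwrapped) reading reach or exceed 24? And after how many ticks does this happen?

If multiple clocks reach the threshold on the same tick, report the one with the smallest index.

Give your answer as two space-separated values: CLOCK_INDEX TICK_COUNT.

clock 0: start=0, rate=1.1, needs 24-0 = 24; ticks = ceil(24/1.1) = ceil(21.8182) = 22; reading at tick 22 = 0 + 1.1*22 = 24.2000
clock 1: start=7, rate=1.25, needs 24-7 = 17; ticks = ceil(17/1.25) = ceil(13.6000) = 14; reading at tick 14 = 7 + 1.25*14 = 24.5000
clock 2: start=10, rate=0.9, needs 24-10 = 14; ticks = ceil(14/0.9) = ceil(15.5556) = 16; reading at tick 16 = 10 + 0.9*16 = 24.4000
Minimum tick count = 14; winners = [1]; smallest index = 1

Answer: 1 14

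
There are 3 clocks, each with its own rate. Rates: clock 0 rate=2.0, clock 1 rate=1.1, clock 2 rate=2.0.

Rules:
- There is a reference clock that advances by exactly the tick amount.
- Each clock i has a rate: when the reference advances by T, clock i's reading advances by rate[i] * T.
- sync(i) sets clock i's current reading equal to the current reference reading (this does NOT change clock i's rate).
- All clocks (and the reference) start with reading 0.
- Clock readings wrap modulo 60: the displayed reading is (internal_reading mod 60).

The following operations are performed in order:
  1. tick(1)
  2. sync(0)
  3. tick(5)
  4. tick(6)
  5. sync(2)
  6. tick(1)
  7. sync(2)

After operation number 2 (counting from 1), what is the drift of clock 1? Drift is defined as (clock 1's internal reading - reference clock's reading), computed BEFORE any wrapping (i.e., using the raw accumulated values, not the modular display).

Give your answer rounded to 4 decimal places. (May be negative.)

After op 1 tick(1): ref=1.0000 raw=[2.0000 1.1000 2.0000]
After op 2 sync(0): ref=1.0000 raw=[1.0000 1.1000 2.0000]
Drift of clock 1 after op 2: 1.1000 - 1.0000 = 0.1000

Answer: 0.1000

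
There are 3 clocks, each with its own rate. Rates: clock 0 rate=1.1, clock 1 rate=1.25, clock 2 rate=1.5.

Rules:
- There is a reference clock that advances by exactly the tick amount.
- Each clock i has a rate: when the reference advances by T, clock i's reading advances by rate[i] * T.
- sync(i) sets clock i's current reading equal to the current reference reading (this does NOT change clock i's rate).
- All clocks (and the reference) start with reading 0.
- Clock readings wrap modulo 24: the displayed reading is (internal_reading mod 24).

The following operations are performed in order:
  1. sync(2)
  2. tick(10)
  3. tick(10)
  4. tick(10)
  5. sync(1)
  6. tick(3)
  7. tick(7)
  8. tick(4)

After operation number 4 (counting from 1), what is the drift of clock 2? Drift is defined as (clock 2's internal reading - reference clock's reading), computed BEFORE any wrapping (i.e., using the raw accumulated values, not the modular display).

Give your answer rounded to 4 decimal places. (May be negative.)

Answer: 15.0000

Derivation:
After op 1 sync(2): ref=0.0000 raw=[0.0000 0.0000 0.0000]
After op 2 tick(10): ref=10.0000 raw=[11.0000 12.5000 15.0000]
After op 3 tick(10): ref=20.0000 raw=[22.0000 25.0000 30.0000]
After op 4 tick(10): ref=30.0000 raw=[33.0000 37.5000 45.0000]
Drift of clock 2 after op 4: 45.0000 - 30.0000 = 15.0000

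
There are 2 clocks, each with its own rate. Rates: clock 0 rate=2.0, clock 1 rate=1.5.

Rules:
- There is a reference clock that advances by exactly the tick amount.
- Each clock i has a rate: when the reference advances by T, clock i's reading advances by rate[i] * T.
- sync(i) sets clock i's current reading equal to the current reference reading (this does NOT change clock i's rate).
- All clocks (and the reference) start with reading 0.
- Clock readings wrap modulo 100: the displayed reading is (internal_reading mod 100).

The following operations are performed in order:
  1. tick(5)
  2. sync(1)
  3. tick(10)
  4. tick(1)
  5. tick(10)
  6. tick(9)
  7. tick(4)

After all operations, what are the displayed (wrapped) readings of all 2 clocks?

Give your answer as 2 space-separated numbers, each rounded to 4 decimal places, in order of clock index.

Answer: 78.0000 56.0000

Derivation:
After op 1 tick(5): ref=5.0000 raw=[10.0000 7.5000]
After op 2 sync(1): ref=5.0000 raw=[10.0000 5.0000]
After op 3 tick(10): ref=15.0000 raw=[30.0000 20.0000]
After op 4 tick(1): ref=16.0000 raw=[32.0000 21.5000]
After op 5 tick(10): ref=26.0000 raw=[52.0000 36.5000]
After op 6 tick(9): ref=35.0000 raw=[70.0000 50.0000]
After op 7 tick(4): ref=39.0000 raw=[78.0000 56.0000]
Wrap final raw readings (mod 100): 78.0000 mod 100 = 78.0000; 56.0000 mod 100 = 56.0000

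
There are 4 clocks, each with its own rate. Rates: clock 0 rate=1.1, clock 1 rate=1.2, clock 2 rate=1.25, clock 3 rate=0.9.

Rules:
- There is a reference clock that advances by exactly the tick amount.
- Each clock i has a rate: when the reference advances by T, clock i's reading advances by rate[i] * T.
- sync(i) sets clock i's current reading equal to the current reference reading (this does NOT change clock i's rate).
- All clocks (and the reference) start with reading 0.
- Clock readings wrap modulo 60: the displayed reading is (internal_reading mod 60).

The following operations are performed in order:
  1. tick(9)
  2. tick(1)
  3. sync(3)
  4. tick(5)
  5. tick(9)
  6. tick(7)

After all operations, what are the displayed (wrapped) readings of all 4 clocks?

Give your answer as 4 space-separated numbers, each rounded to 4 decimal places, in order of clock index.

After op 1 tick(9): ref=9.0000 raw=[9.9000 10.8000 11.2500 8.1000]
After op 2 tick(1): ref=10.0000 raw=[11.0000 12.0000 12.5000 9.0000]
After op 3 sync(3): ref=10.0000 raw=[11.0000 12.0000 12.5000 10.0000]
After op 4 tick(5): ref=15.0000 raw=[16.5000 18.0000 18.7500 14.5000]
After op 5 tick(9): ref=24.0000 raw=[26.4000 28.8000 30.0000 22.6000]
After op 6 tick(7): ref=31.0000 raw=[34.1000 37.2000 38.7500 28.9000]
Wrap final raw readings (mod 60): 34.1000 mod 60 = 34.1000; 37.2000 mod 60 = 37.2000; 38.7500 mod 60 = 38.7500; 28.9000 mod 60 = 28.9000

Answer: 34.1000 37.2000 38.7500 28.9000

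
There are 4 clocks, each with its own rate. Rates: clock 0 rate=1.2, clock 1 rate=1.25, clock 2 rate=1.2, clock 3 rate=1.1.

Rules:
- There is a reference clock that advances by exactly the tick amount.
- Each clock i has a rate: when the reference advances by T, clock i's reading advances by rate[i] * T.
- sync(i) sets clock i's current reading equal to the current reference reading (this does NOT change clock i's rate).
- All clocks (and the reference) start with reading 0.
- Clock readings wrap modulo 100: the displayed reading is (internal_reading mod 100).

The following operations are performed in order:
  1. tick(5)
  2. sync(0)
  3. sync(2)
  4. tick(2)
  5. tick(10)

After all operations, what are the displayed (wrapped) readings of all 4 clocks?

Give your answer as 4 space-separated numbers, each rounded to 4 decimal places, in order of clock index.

Answer: 19.4000 21.2500 19.4000 18.7000

Derivation:
After op 1 tick(5): ref=5.0000 raw=[6.0000 6.2500 6.0000 5.5000]
After op 2 sync(0): ref=5.0000 raw=[5.0000 6.2500 6.0000 5.5000]
After op 3 sync(2): ref=5.0000 raw=[5.0000 6.2500 5.0000 5.5000]
After op 4 tick(2): ref=7.0000 raw=[7.4000 8.7500 7.4000 7.7000]
After op 5 tick(10): ref=17.0000 raw=[19.4000 21.2500 19.4000 18.7000]
Wrap final raw readings (mod 100): 19.4000 mod 100 = 19.4000; 21.2500 mod 100 = 21.2500; 19.4000 mod 100 = 19.4000; 18.7000 mod 100 = 18.7000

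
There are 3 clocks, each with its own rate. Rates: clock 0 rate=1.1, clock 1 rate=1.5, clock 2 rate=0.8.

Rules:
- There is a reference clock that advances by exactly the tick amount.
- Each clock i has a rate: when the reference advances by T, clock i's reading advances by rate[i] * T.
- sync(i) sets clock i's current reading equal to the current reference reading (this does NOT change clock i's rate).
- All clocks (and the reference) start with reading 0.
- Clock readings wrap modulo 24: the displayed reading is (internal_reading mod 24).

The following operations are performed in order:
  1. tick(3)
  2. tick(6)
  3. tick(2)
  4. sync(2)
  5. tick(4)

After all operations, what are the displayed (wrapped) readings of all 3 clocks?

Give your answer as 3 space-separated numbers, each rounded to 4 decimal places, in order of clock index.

Answer: 16.5000 22.5000 14.2000

Derivation:
After op 1 tick(3): ref=3.0000 raw=[3.3000 4.5000 2.4000]
After op 2 tick(6): ref=9.0000 raw=[9.9000 13.5000 7.2000]
After op 3 tick(2): ref=11.0000 raw=[12.1000 16.5000 8.8000]
After op 4 sync(2): ref=11.0000 raw=[12.1000 16.5000 11.0000]
After op 5 tick(4): ref=15.0000 raw=[16.5000 22.5000 14.2000]
Wrap final raw readings (mod 24): 16.5000 mod 24 = 16.5000; 22.5000 mod 24 = 22.5000; 14.2000 mod 24 = 14.2000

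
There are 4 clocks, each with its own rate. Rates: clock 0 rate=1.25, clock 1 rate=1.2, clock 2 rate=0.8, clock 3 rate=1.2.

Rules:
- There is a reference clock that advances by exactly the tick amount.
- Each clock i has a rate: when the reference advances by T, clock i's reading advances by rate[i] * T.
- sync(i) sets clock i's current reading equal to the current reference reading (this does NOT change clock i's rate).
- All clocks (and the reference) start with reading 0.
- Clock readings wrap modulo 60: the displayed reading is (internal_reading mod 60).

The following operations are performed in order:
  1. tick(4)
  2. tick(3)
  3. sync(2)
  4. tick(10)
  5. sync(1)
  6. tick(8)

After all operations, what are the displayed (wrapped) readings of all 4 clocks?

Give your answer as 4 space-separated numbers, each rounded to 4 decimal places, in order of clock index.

After op 1 tick(4): ref=4.0000 raw=[5.0000 4.8000 3.2000 4.8000]
After op 2 tick(3): ref=7.0000 raw=[8.7500 8.4000 5.6000 8.4000]
After op 3 sync(2): ref=7.0000 raw=[8.7500 8.4000 7.0000 8.4000]
After op 4 tick(10): ref=17.0000 raw=[21.2500 20.4000 15.0000 20.4000]
After op 5 sync(1): ref=17.0000 raw=[21.2500 17.0000 15.0000 20.4000]
After op 6 tick(8): ref=25.0000 raw=[31.2500 26.6000 21.4000 30.0000]
Wrap final raw readings (mod 60): 31.2500 mod 60 = 31.2500; 26.6000 mod 60 = 26.6000; 21.4000 mod 60 = 21.4000; 30.0000 mod 60 = 30.0000

Answer: 31.2500 26.6000 21.4000 30.0000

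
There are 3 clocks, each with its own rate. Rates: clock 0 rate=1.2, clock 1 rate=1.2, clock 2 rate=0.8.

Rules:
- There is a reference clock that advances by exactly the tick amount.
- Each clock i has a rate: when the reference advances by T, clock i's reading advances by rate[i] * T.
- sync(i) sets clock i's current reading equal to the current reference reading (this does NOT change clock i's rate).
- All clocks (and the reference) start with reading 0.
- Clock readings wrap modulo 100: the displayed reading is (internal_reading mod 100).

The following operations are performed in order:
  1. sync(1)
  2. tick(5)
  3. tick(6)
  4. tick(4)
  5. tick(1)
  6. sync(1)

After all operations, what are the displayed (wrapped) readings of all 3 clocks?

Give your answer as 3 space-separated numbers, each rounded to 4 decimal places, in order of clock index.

After op 1 sync(1): ref=0.0000 raw=[0.0000 0.0000 0.0000]
After op 2 tick(5): ref=5.0000 raw=[6.0000 6.0000 4.0000]
After op 3 tick(6): ref=11.0000 raw=[13.2000 13.2000 8.8000]
After op 4 tick(4): ref=15.0000 raw=[18.0000 18.0000 12.0000]
After op 5 tick(1): ref=16.0000 raw=[19.2000 19.2000 12.8000]
After op 6 sync(1): ref=16.0000 raw=[19.2000 16.0000 12.8000]
Wrap final raw readings (mod 100): 19.2000 mod 100 = 19.2000; 16.0000 mod 100 = 16.0000; 12.8000 mod 100 = 12.8000

Answer: 19.2000 16.0000 12.8000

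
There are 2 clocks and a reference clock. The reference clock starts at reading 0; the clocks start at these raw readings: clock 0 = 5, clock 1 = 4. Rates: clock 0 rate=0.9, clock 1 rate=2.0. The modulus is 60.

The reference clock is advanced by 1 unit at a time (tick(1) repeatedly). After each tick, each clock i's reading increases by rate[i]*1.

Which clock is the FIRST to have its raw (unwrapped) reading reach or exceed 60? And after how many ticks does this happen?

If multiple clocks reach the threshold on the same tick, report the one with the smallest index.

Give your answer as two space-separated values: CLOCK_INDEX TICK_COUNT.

Answer: 1 28

Derivation:
clock 0: start=5, rate=0.9, needs 60-5 = 55; ticks = ceil(55/0.9) = ceil(61.1111) = 62; reading at tick 62 = 5 + 0.9*62 = 60.8000
clock 1: start=4, rate=2.0, needs 60-4 = 56; ticks = ceil(56/2.0) = ceil(28.0000) = 28; reading at tick 28 = 4 + 2.0*28 = 60.0000
Minimum tick count = 28; winners = [1]; smallest index = 1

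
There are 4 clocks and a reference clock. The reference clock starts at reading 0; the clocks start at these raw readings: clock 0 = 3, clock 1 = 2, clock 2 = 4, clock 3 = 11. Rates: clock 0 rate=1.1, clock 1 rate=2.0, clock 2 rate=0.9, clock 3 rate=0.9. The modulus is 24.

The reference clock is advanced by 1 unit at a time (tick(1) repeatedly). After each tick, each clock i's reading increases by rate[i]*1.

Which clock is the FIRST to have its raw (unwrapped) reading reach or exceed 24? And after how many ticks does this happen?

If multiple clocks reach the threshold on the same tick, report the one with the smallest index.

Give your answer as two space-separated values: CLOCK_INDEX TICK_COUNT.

clock 0: start=3, rate=1.1, needs 24-3 = 21; ticks = ceil(21/1.1) = ceil(19.0909) = 20; reading at tick 20 = 3 + 1.1*20 = 25.0000
clock 1: start=2, rate=2.0, needs 24-2 = 22; ticks = ceil(22/2.0) = ceil(11.0000) = 11; reading at tick 11 = 2 + 2.0*11 = 24.0000
clock 2: start=4, rate=0.9, needs 24-4 = 20; ticks = ceil(20/0.9) = ceil(22.2222) = 23; reading at tick 23 = 4 + 0.9*23 = 24.7000
clock 3: start=11, rate=0.9, needs 24-11 = 13; ticks = ceil(13/0.9) = ceil(14.4444) = 15; reading at tick 15 = 11 + 0.9*15 = 24.5000
Minimum tick count = 11; winners = [1]; smallest index = 1

Answer: 1 11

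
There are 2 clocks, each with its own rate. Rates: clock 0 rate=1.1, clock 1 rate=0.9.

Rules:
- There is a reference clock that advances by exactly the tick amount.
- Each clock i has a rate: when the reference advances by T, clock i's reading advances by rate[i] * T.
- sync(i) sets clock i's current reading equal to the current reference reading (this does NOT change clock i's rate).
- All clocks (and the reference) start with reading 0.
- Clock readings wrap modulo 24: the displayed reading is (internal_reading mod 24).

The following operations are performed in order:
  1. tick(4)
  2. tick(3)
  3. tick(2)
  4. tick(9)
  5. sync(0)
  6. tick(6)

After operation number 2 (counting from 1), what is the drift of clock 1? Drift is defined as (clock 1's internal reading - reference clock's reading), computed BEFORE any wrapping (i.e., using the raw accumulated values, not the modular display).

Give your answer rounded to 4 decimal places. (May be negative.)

Answer: -0.7000

Derivation:
After op 1 tick(4): ref=4.0000 raw=[4.4000 3.6000]
After op 2 tick(3): ref=7.0000 raw=[7.7000 6.3000]
Drift of clock 1 after op 2: 6.3000 - 7.0000 = -0.7000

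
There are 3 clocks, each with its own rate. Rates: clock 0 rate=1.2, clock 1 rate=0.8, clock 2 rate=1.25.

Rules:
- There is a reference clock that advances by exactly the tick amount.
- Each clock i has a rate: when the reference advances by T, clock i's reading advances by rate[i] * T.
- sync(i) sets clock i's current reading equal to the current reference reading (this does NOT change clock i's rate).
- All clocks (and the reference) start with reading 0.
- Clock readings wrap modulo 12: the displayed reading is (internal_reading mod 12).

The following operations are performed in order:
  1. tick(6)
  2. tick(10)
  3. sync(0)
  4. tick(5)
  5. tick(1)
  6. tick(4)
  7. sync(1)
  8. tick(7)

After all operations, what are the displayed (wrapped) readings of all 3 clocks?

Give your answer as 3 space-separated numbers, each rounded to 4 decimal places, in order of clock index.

Answer: 0.4000 7.6000 5.2500

Derivation:
After op 1 tick(6): ref=6.0000 raw=[7.2000 4.8000 7.5000]
After op 2 tick(10): ref=16.0000 raw=[19.2000 12.8000 20.0000]
After op 3 sync(0): ref=16.0000 raw=[16.0000 12.8000 20.0000]
After op 4 tick(5): ref=21.0000 raw=[22.0000 16.8000 26.2500]
After op 5 tick(1): ref=22.0000 raw=[23.2000 17.6000 27.5000]
After op 6 tick(4): ref=26.0000 raw=[28.0000 20.8000 32.5000]
After op 7 sync(1): ref=26.0000 raw=[28.0000 26.0000 32.5000]
After op 8 tick(7): ref=33.0000 raw=[36.4000 31.6000 41.2500]
Wrap final raw readings (mod 12): 36.4000 mod 12 = 0.4000; 31.6000 mod 12 = 7.6000; 41.2500 mod 12 = 5.2500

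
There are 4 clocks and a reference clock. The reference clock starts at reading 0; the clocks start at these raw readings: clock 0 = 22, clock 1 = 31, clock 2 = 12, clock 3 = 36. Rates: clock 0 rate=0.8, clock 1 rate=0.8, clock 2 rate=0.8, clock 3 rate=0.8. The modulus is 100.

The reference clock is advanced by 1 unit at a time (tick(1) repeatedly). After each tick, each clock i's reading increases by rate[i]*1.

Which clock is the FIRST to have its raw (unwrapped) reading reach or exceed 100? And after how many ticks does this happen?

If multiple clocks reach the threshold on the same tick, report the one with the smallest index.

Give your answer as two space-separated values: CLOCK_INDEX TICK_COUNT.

clock 0: start=22, rate=0.8, needs 100-22 = 78; ticks = ceil(78/0.8) = ceil(97.5000) = 98; reading at tick 98 = 22 + 0.8*98 = 100.4000
clock 1: start=31, rate=0.8, needs 100-31 = 69; ticks = ceil(69/0.8) = ceil(86.2500) = 87; reading at tick 87 = 31 + 0.8*87 = 100.6000
clock 2: start=12, rate=0.8, needs 100-12 = 88; ticks = ceil(88/0.8) = ceil(110.0000) = 110; reading at tick 110 = 12 + 0.8*110 = 100.0000
clock 3: start=36, rate=0.8, needs 100-36 = 64; ticks = ceil(64/0.8) = ceil(80.0000) = 80; reading at tick 80 = 36 + 0.8*80 = 100.0000
Minimum tick count = 80; winners = [3]; smallest index = 3

Answer: 3 80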